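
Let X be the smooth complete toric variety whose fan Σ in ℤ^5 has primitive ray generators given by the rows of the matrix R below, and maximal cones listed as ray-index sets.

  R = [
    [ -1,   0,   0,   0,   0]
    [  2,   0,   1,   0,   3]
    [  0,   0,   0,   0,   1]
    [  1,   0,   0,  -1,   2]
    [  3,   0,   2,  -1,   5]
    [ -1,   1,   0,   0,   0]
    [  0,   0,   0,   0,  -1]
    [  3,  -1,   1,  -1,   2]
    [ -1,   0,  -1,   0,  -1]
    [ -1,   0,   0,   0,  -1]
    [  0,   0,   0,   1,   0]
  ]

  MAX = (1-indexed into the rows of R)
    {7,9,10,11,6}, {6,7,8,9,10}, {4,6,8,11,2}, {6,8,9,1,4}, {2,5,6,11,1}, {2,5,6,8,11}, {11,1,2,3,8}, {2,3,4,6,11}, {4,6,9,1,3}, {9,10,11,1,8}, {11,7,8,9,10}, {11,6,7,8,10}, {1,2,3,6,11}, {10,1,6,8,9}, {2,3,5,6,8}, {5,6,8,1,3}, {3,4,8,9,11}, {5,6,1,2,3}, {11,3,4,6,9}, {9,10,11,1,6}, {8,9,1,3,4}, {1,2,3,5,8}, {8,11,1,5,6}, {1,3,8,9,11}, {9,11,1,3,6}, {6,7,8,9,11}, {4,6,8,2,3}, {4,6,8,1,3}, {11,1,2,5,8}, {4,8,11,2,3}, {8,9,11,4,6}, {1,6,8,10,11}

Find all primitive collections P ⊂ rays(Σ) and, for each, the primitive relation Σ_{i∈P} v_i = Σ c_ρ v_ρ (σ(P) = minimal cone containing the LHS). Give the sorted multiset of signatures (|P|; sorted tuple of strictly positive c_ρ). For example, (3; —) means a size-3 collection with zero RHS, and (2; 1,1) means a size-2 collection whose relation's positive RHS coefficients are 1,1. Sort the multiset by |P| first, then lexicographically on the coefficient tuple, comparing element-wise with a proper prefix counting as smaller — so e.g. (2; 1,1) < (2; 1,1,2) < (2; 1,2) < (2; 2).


Σ has 20 primitive collections:

  • {3,7}:  v_{3} + v_{7} = 0  so sig = (2; —)
  • {1,7}:  v_{1} + v_{7} = v_{10}  so sig = (2; 1)
  • {3,10}:  v_{3} + v_{10} = v_{1}  so sig = (2; 1)
  • {2,9}:  v_{2} + v_{9} = v_{4} + v_{11}  so sig = (2; 1,1)
  • {2,7}:  v_{2} + v_{7} = v_{6} + v_{8} + v_{11}  so sig = (2; 1,1,1)
  • {4,7}:  v_{4} + v_{7} = v_{6} + v_{8} + v_{9}  so sig = (2; 1,1,1)
  • {2,10}:  v_{2} + v_{10} = v_{1} + v_{6} + v_{8} + v_{11}  so sig = (2; 1,1,1,1)
  • {4,10}:  v_{4} + v_{10} = v_{1} + v_{6} + v_{8} + v_{9}  so sig = (2; 1,1,1,1)
  • {5,9}:  v_{5} + v_{9} = 2·v_{3} + v_{6} + v_{8}  so sig = (2; 1,1,2)
  • {5,7}:  v_{5} + v_{7} = v_{1} + 2·v_{6} + 2·v_{8} + v_{11}  so sig = (2; 1,1,2,2)
  • {5,10}:  v_{5} + v_{10} = 2·v_{1} + 2·v_{6} + 2·v_{8} + v_{11}  so sig = (2; 1,2,2,2)
  • {4,5}:  v_{4} + v_{5} = 3·v_{3} + 2·v_{6} + 2·v_{8}  so sig = (2; 2,2,3)
  • {1,2,4}:  v_{1} + v_{2} + v_{4} = 3·v_{3} + v_{6} + v_{8}  so sig = (3; 1,1,3)
  • {3,5,11}:  v_{3} + v_{5} + v_{11} = v_{1} + 2·v_{2}  so sig = (3; 1,2)
  • {1,4,11}:  v_{1} + v_{4} + v_{11} = 2·v_{3}  so sig = (3; 2)
  • {1,2,6,8}:  v_{1} + v_{2} + v_{6} + v_{8} = v_{5}  so sig = (4; 1)
  • {3,6,8,9}:  v_{3} + v_{6} + v_{8} + v_{9} = v_{4}  so sig = (4; 1)
  • {3,6,8,11}:  v_{3} + v_{6} + v_{8} + v_{11} = v_{2}  so sig = (4; 1)
  • {6,8,9,10,11}:  v_{6} + v_{8} + v_{9} + v_{10} + v_{11} = 0  so sig = (5; —)
  • {1,6,8,9,11}:  v_{1} + v_{6} + v_{8} + v_{9} + v_{11} = v_{3}  so sig = (5; 1)

Hence PRS(X_Σ) =
[(2; —), (2; 1), (2; 1), (2; 1,1), (2; 1,1,1), (2; 1,1,1), (2; 1,1,1,1), (2; 1,1,1,1), (2; 1,1,2), (2; 1,1,2,2), (2; 1,2,2,2), (2; 2,2,3), (3; 1,1,3), (3; 1,2), (3; 2), (4; 1), (4; 1), (4; 1), (5; —), (5; 1)]


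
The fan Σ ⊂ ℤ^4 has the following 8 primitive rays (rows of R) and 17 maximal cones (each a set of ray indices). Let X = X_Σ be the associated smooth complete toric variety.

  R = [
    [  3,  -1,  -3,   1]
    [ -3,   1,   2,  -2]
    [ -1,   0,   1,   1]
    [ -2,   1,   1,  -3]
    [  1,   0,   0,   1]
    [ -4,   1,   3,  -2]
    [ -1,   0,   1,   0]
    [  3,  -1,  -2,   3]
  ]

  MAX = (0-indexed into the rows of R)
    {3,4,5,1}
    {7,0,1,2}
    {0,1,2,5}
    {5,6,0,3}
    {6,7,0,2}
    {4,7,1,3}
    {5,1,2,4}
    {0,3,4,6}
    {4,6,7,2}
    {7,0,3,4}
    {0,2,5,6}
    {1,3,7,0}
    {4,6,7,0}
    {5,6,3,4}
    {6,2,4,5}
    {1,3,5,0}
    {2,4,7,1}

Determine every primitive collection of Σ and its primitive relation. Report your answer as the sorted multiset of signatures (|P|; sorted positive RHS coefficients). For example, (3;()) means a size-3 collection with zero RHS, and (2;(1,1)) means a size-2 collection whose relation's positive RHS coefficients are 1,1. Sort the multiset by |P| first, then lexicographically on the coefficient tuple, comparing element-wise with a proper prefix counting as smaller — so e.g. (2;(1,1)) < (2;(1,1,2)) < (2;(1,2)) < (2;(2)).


Primitive collections (7):

  • {1,6}:  v_{1} + v_{6} = v_{5} — sig = (2;(1))
  • {2,3}:  v_{2} + v_{3} = v_{1} — sig = (2;(1))
  • {5,7}:  v_{5} + v_{7} = v_{2} — sig = (2;(1))
  • {0,4,5}:  v_{0} + v_{4} + v_{5} = 0 — sig = (3;())
  • {3,6,7}:  v_{3} + v_{6} + v_{7} = 0 — sig = (3;())
  • {0,2,4}:  v_{0} + v_{2} + v_{4} = v_{7} — sig = (3;(1))
  • {0,1,4}:  v_{0} + v_{1} + v_{4} = v_{3} + v_{7} — sig = (3;(1,1))

Signatures (|P|; sorted positive RHS coefficients), sorted:
    |P|=2: 3 collections, coeffs (1), (1), (1)
    |P|=3: 4 collections, coeffs (), (), (1), (1,1)


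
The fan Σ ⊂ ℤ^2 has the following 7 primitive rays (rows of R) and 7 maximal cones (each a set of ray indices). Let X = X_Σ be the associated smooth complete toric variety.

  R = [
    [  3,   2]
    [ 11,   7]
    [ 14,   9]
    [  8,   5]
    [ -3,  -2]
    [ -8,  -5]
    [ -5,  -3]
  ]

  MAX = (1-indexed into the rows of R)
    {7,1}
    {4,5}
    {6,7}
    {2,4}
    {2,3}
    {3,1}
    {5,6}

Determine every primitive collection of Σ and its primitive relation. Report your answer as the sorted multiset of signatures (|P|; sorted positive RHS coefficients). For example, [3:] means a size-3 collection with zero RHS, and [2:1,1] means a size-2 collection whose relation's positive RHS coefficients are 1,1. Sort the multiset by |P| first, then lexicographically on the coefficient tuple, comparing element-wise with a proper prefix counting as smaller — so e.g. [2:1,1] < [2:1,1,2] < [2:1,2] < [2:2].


Σ has 14 primitive collections:

  P={1,5}:  v_{1} + v_{5} = 0 ; sig = [2:]
  P={4,6}:  v_{4} + v_{6} = 0 ; sig = [2:]
  P={1,2}:  v_{1} + v_{2} = v_{3} ; sig = [2:1]
  P={1,4}:  v_{1} + v_{4} = v_{2} ; sig = [2:1]
  P={1,6}:  v_{1} + v_{6} = v_{7} ; sig = [2:1]
  P={2,5}:  v_{2} + v_{5} = v_{4} ; sig = [2:1]
  P={2,6}:  v_{2} + v_{6} = v_{1} ; sig = [2:1]
  P={3,5}:  v_{3} + v_{5} = v_{2} ; sig = [2:1]
  P={4,7}:  v_{4} + v_{7} = v_{1} ; sig = [2:1]
  P={5,7}:  v_{5} + v_{7} = v_{6} ; sig = [2:1]
  P={2,7}:  v_{2} + v_{7} = 2·v_{1} ; sig = [2:2]
  P={3,4}:  v_{3} + v_{4} = 2·v_{2} ; sig = [2:2]
  P={3,6}:  v_{3} + v_{6} = 2·v_{1} ; sig = [2:2]
  P={3,7}:  v_{3} + v_{7} = 3·v_{1} ; sig = [2:3]

so the primitive-relation signature multiset is
{ [2:] ×2,  [2:1] ×8,  [2:2] ×3,  [2:3] }


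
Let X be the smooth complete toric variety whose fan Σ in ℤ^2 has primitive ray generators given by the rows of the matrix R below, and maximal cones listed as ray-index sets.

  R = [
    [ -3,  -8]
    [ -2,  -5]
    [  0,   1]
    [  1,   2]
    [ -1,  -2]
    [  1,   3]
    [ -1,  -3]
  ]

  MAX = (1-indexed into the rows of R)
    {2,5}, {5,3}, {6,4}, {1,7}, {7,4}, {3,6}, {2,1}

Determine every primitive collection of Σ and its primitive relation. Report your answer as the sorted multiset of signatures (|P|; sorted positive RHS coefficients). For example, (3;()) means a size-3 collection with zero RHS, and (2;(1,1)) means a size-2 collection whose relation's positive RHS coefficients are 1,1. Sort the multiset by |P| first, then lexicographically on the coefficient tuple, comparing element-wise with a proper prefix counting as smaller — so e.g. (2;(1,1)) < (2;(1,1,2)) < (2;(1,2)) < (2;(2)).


Σ has 14 primitive collections:

  P = {4,5}:  v_{4} + v_{5} = 0  so sig = (2;())
  P = {6,7}:  v_{6} + v_{7} = 0  so sig = (2;())
  P = {1,6}:  v_{1} + v_{6} = v_{2}  so sig = (2;(1))
  P = {2,4}:  v_{2} + v_{4} = v_{7}  so sig = (2;(1))
  P = {2,6}:  v_{2} + v_{6} = v_{5}  so sig = (2;(1))
  P = {2,7}:  v_{2} + v_{7} = v_{1}  so sig = (2;(1))
  P = {3,4}:  v_{3} + v_{4} = v_{6}  so sig = (2;(1))
  P = {3,7}:  v_{3} + v_{7} = v_{5}  so sig = (2;(1))
  P = {5,6}:  v_{5} + v_{6} = v_{3}  so sig = (2;(1))
  P = {5,7}:  v_{5} + v_{7} = v_{2}  so sig = (2;(1))
  P = {1,3}:  v_{1} + v_{3} = v_{2} + v_{5}  so sig = (2;(1,1))
  P = {1,4}:  v_{1} + v_{4} = 2·v_{7}  so sig = (2;(2))
  P = {1,5}:  v_{1} + v_{5} = 2·v_{2}  so sig = (2;(2))
  P = {2,3}:  v_{2} + v_{3} = 2·v_{5}  so sig = (2;(2))

Signatures (|P|; sorted positive RHS coefficients), sorted:
[(2;()), (2;()), (2;(1)), (2;(1)), (2;(1)), (2;(1)), (2;(1)), (2;(1)), (2;(1)), (2;(1)), (2;(1,1)), (2;(2)), (2;(2)), (2;(2))]


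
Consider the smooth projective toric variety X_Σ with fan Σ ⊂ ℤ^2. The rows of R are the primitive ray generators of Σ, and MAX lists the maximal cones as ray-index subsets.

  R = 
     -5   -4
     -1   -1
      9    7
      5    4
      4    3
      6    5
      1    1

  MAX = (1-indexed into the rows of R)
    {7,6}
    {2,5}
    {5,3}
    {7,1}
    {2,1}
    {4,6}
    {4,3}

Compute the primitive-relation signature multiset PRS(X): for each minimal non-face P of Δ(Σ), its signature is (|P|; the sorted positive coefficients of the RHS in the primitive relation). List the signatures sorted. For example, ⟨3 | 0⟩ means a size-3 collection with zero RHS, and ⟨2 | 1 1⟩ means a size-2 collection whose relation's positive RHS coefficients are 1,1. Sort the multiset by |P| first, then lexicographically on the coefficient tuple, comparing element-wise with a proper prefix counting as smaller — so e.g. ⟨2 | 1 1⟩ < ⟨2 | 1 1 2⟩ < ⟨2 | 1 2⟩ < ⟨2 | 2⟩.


The 14 primitive collections of Σ (r=7, n=2):

  P = {1,4}:  v_{1} + v_{4} = 0  ⇒ sig = ⟨2 | 0⟩
  P = {2,7}:  v_{2} + v_{7} = 0  ⇒ sig = ⟨2 | 0⟩
  P = {1,3}:  v_{1} + v_{3} = v_{5}  ⇒ sig = ⟨2 | 1⟩
  P = {1,5}:  v_{1} + v_{5} = v_{2}  ⇒ sig = ⟨2 | 1⟩
  P = {1,6}:  v_{1} + v_{6} = v_{7}  ⇒ sig = ⟨2 | 1⟩
  P = {2,4}:  v_{2} + v_{4} = v_{5}  ⇒ sig = ⟨2 | 1⟩
  P = {2,6}:  v_{2} + v_{6} = v_{4}  ⇒ sig = ⟨2 | 1⟩
  P = {4,5}:  v_{4} + v_{5} = v_{3}  ⇒ sig = ⟨2 | 1⟩
  P = {4,7}:  v_{4} + v_{7} = v_{6}  ⇒ sig = ⟨2 | 1⟩
  P = {5,7}:  v_{5} + v_{7} = v_{4}  ⇒ sig = ⟨2 | 1⟩
  P = {2,3}:  v_{2} + v_{3} = 2·v_{5}  ⇒ sig = ⟨2 | 2⟩
  P = {3,7}:  v_{3} + v_{7} = 2·v_{4}  ⇒ sig = ⟨2 | 2⟩
  P = {5,6}:  v_{5} + v_{6} = 2·v_{4}  ⇒ sig = ⟨2 | 2⟩
  P = {3,6}:  v_{3} + v_{6} = 3·v_{4}  ⇒ sig = ⟨2 | 3⟩

Signatures (|P|; sorted positive RHS coefficients), sorted:
    ⟨2 | 0⟩
    ⟨2 | 0⟩
    ⟨2 | 1⟩
    ⟨2 | 1⟩
    ⟨2 | 1⟩
    ⟨2 | 1⟩
    ⟨2 | 1⟩
    ⟨2 | 1⟩
    ⟨2 | 1⟩
    ⟨2 | 1⟩
    ⟨2 | 2⟩
    ⟨2 | 2⟩
    ⟨2 | 2⟩
    ⟨2 | 3⟩


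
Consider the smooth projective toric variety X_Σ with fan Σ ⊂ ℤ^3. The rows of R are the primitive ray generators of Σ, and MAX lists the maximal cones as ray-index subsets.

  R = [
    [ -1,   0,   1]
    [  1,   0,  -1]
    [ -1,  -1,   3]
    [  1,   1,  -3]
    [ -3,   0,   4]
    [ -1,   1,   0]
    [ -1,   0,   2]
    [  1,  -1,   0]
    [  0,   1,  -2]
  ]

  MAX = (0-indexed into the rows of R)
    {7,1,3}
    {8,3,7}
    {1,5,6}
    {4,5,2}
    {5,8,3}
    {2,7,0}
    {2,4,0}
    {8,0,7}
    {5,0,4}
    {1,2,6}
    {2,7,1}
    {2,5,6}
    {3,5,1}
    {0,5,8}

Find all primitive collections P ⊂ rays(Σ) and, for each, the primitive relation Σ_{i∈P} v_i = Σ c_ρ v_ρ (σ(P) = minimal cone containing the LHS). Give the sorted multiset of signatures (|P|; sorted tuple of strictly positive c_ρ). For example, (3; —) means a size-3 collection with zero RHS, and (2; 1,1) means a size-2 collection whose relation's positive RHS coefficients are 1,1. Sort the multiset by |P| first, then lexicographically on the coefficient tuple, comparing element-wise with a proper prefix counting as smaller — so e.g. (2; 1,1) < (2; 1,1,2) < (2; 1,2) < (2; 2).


The 17 primitive collections of Σ (r=9, n=3):

  P={0,1}:  v_{0} + v_{1} = 0 ; sig = (2; —)
  P={2,3}:  v_{2} + v_{3} = 0 ; sig = (2; —)
  P={5,7}:  v_{5} + v_{7} = 0 ; sig = (2; —)
  P={0,3}:  v_{0} + v_{3} = v_{8} ; sig = (2; 1)
  P={1,8}:  v_{1} + v_{8} = v_{3} ; sig = (2; 1)
  P={2,8}:  v_{2} + v_{8} = v_{0} ; sig = (2; 1)
  P={6,8}:  v_{6} + v_{8} = v_{5} ; sig = (2; 1)
  P={0,6}:  v_{0} + v_{6} = v_{2} + v_{5} ; sig = (2; 1,1)
  P={1,4}:  v_{1} + v_{4} = v_{2} + v_{5} ; sig = (2; 1,1)
  P={3,4}:  v_{3} + v_{4} = v_{0} + v_{5} ; sig = (2; 1,1)
  P={3,6}:  v_{3} + v_{6} = v_{1} + v_{5} ; sig = (2; 1,1)
  P={4,7}:  v_{4} + v_{7} = v_{0} + v_{2} ; sig = (2; 1,1)
  P={6,7}:  v_{6} + v_{7} = v_{1} + v_{2} ; sig = (2; 1,1)
  P={4,8}:  v_{4} + v_{8} = 2·v_{0} + v_{5} ; sig = (2; 1,2)
  P={4,6}:  v_{4} + v_{6} = 2·v_{2} + 2·v_{5} ; sig = (2; 2,2)
  P={0,2,5}:  v_{0} + v_{2} + v_{5} = v_{4} ; sig = (3; 1)
  P={1,2,5}:  v_{1} + v_{2} + v_{5} = v_{6} ; sig = (3; 1)

so the primitive-relation signature multiset is
    |P|=2: 15 collections, coeffs (), (), (), (1), (1), (1), (1), (1,1), (1,1), (1,1), (1,1), (1,1), (1,1), (1,2), (2,2)
    |P|=3: 2 collections, coeffs (1), (1)


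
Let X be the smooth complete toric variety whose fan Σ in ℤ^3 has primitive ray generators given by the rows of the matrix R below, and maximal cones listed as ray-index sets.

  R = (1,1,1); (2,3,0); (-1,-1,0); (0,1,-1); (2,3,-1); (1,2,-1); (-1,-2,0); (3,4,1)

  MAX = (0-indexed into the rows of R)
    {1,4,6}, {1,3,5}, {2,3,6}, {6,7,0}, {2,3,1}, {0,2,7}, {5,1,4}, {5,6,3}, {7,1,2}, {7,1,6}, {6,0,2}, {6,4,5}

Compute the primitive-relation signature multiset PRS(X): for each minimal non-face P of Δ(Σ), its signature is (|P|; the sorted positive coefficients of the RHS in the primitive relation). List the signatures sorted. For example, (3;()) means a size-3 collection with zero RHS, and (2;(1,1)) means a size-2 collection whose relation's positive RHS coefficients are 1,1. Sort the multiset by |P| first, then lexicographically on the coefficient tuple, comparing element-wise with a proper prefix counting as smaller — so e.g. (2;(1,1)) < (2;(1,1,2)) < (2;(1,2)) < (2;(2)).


14 collections generate NE(X_Σ); each relation:

  {0,1}:  v_{0} + v_{1} = v_{7}  ⇒ sig = (2;(1))
  {0,5}:  v_{0} + v_{5} = v_{1}  ⇒ sig = (2;(1))
  {2,4}:  v_{2} + v_{4} = v_{5}  ⇒ sig = (2;(1))
  {2,5}:  v_{2} + v_{5} = v_{3}  ⇒ sig = (2;(1))
  {0,3}:  v_{0} + v_{3} = v_{1} + v_{2}  ⇒ sig = (2;(1,1))
  {0,4}:  v_{0} + v_{4} = 2·v_{1} + v_{6}  ⇒ sig = (2;(1,2))
  {3,7}:  v_{3} + v_{7} = 2·v_{1} + v_{2}  ⇒ sig = (2;(1,2))
  {4,7}:  v_{4} + v_{7} = 3·v_{1} + v_{6}  ⇒ sig = (2;(1,3))
  {3,4}:  v_{3} + v_{4} = 2·v_{5}  ⇒ sig = (2;(2))
  {5,7}:  v_{5} + v_{7} = 2·v_{1}  ⇒ sig = (2;(2))
  {1,2,6}:  v_{1} + v_{2} + v_{6} = 0  ⇒ sig = (3;())
  {1,3,6}:  v_{1} + v_{3} + v_{6} = v_{5}  ⇒ sig = (3;(1))
  {1,5,6}:  v_{1} + v_{5} + v_{6} = v_{4}  ⇒ sig = (3;(1))
  {2,6,7}:  v_{2} + v_{6} + v_{7} = v_{0}  ⇒ sig = (3;(1))

so the primitive-relation signature multiset is
[(2;(1)), (2;(1)), (2;(1)), (2;(1)), (2;(1,1)), (2;(1,2)), (2;(1,2)), (2;(1,3)), (2;(2)), (2;(2)), (3;()), (3;(1)), (3;(1)), (3;(1))]


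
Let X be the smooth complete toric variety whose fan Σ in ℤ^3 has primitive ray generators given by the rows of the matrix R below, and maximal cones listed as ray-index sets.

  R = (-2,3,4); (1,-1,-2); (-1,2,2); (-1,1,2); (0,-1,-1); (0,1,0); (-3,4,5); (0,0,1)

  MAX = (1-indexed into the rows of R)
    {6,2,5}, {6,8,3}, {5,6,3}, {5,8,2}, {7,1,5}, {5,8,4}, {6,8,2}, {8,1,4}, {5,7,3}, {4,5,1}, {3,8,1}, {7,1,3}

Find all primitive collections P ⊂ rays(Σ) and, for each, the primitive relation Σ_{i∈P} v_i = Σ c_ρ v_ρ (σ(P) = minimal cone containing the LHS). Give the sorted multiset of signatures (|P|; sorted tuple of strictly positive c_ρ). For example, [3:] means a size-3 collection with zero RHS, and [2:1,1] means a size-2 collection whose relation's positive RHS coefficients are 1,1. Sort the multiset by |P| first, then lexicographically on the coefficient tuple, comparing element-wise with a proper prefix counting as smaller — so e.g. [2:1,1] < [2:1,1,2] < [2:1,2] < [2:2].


Σ has 14 primitive collections:

  P = {2,4}:  v_{2} + v_{4} = 0 — sig = [2:]
  P = {1,2}:  v_{1} + v_{2} = v_{3} — sig = [2:1]
  P = {2,3}:  v_{2} + v_{3} = v_{6} — sig = [2:1]
  P = {3,4}:  v_{3} + v_{4} = v_{1} — sig = [2:1]
  P = {4,6}:  v_{4} + v_{6} = v_{3} — sig = [2:1]
  P = {7,8}:  v_{7} + v_{8} = v_{1} + v_{4} — sig = [2:1,1]
  P = {2,7}:  v_{2} + v_{7} = 2·v_{3} + v_{5} — sig = [2:1,2]
  P = {4,7}:  v_{4} + v_{7} = 2·v_{1} + v_{5} — sig = [2:1,2]
  P = {6,7}:  v_{6} + v_{7} = 3·v_{3} + v_{5} — sig = [2:1,3]
  P = {1,6}:  v_{1} + v_{6} = 2·v_{3} — sig = [2:2]
  P = {5,6,8}:  v_{5} + v_{6} + v_{8} = 0 — sig = [3:]
  P = {1,3,5}:  v_{1} + v_{3} + v_{5} = v_{7} — sig = [3:1]
  P = {3,5,8}:  v_{3} + v_{5} + v_{8} = v_{4} — sig = [3:1]
  P = {1,5,8}:  v_{1} + v_{5} + v_{8} = 2·v_{4} — sig = [3:2]

Hence PRS(X_Σ) =
[[2:], [2:1], [2:1], [2:1], [2:1], [2:1,1], [2:1,2], [2:1,2], [2:1,3], [2:2], [3:], [3:1], [3:1], [3:2]]


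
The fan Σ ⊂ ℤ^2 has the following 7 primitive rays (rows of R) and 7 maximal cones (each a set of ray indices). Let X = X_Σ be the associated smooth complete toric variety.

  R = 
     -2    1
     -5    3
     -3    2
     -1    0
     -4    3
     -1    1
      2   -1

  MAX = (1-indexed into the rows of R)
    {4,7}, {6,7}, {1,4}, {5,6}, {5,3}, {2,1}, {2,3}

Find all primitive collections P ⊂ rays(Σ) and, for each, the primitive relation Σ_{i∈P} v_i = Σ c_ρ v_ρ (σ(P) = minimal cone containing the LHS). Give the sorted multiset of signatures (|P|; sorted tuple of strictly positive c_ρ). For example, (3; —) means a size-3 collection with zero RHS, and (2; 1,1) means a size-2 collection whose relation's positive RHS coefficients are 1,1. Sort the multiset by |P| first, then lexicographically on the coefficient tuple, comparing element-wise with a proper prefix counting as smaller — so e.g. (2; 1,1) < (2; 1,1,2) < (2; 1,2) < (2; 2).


Primitive collections (14):

  P={1,7}:  v_{1} + v_{7} = 0 — sig = (2; —)
  P={1,3}:  v_{1} + v_{3} = v_{2} — sig = (2; 1)
  P={1,6}:  v_{1} + v_{6} = v_{3} — sig = (2; 1)
  P={2,7}:  v_{2} + v_{7} = v_{3} — sig = (2; 1)
  P={3,6}:  v_{3} + v_{6} = v_{5} — sig = (2; 1)
  P={3,7}:  v_{3} + v_{7} = v_{6} — sig = (2; 1)
  P={4,5}:  v_{4} + v_{5} = v_{2} — sig = (2; 1)
  P={4,6}:  v_{4} + v_{6} = v_{1} — sig = (2; 1)
  P={1,5}:  v_{1} + v_{5} = 2·v_{3} — sig = (2; 2)
  P={2,6}:  v_{2} + v_{6} = 2·v_{3} — sig = (2; 2)
  P={3,4}:  v_{3} + v_{4} = 2·v_{1} — sig = (2; 2)
  P={5,7}:  v_{5} + v_{7} = 2·v_{6} — sig = (2; 2)
  P={2,4}:  v_{2} + v_{4} = 3·v_{1} — sig = (2; 3)
  P={2,5}:  v_{2} + v_{5} = 3·v_{3} — sig = (2; 3)

Sorted signature multiset PRS(X):
    (2; —)
    (2; 1)
    (2; 1)
    (2; 1)
    (2; 1)
    (2; 1)
    (2; 1)
    (2; 1)
    (2; 2)
    (2; 2)
    (2; 2)
    (2; 2)
    (2; 3)
    (2; 3)


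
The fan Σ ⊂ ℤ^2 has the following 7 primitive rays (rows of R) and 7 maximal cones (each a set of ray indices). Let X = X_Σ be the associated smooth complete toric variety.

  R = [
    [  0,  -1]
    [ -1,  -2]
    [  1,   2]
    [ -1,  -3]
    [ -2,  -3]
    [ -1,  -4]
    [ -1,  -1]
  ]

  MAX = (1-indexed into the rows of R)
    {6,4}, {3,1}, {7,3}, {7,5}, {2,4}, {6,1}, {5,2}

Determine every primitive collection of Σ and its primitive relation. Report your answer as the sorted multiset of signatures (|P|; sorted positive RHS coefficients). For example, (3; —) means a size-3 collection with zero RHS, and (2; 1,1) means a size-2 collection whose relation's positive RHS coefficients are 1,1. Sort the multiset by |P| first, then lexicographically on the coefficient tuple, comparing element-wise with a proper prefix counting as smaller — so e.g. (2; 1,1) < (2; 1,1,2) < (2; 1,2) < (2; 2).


14 minimal non-faces of Δ(Σ) (on 7 rays):

  P = {2,3}:  v_{2} + v_{3} = 0  ⇒ sig = (2; —)
  P = {1,2}:  v_{1} + v_{2} = v_{4}  ⇒ sig = (2; 1)
  P = {1,4}:  v_{1} + v_{4} = v_{6}  ⇒ sig = (2; 1)
  P = {1,7}:  v_{1} + v_{7} = v_{2}  ⇒ sig = (2; 1)
  P = {2,7}:  v_{2} + v_{7} = v_{5}  ⇒ sig = (2; 1)
  P = {3,4}:  v_{3} + v_{4} = v_{1}  ⇒ sig = (2; 1)
  P = {3,5}:  v_{3} + v_{5} = v_{7}  ⇒ sig = (2; 1)
  P = {6,7}:  v_{6} + v_{7} = v_{2} + v_{4}  ⇒ sig = (2; 1,1)
  P = {5,6}:  v_{5} + v_{6} = 2·v_{2} + v_{4}  ⇒ sig = (2; 1,2)
  P = {1,5}:  v_{1} + v_{5} = 2·v_{2}  ⇒ sig = (2; 2)
  P = {2,6}:  v_{2} + v_{6} = 2·v_{4}  ⇒ sig = (2; 2)
  P = {3,6}:  v_{3} + v_{6} = 2·v_{1}  ⇒ sig = (2; 2)
  P = {4,7}:  v_{4} + v_{7} = 2·v_{2}  ⇒ sig = (2; 2)
  P = {4,5}:  v_{4} + v_{5} = 3·v_{2}  ⇒ sig = (2; 3)

Signatures (|P|; sorted positive RHS coefficients), sorted:
    (2; —)
    (2; 1)
    (2; 1)
    (2; 1)
    (2; 1)
    (2; 1)
    (2; 1)
    (2; 1,1)
    (2; 1,2)
    (2; 2)
    (2; 2)
    (2; 2)
    (2; 2)
    (2; 3)


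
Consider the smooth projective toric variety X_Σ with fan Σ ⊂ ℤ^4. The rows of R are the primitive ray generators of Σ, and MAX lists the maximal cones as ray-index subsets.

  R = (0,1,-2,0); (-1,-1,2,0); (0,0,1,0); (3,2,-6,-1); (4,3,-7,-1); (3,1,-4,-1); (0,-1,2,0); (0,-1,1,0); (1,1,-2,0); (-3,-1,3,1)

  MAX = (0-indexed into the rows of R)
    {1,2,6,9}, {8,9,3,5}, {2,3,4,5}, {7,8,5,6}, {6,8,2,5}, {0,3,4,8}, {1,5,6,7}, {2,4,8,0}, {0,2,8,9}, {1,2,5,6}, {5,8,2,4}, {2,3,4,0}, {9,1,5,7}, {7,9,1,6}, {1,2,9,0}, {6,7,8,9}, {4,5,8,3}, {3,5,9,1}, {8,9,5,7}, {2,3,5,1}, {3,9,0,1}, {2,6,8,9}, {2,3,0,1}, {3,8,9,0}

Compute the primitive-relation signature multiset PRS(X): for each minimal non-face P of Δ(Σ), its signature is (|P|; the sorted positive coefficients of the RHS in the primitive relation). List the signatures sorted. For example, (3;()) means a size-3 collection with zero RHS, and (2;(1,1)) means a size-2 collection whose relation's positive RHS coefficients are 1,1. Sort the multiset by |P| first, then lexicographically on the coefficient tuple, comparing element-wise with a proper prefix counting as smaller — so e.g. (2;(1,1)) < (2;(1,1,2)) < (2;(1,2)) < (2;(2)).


Minimal non-faces — 15 found among 10 rays, 24 max cones:

  {0,6}:  v_{0} + v_{6} = 0  →  sig = (2;())
  {1,8}:  v_{1} + v_{8} = 0  →  sig = (2;())
  {0,5}:  v_{0} + v_{5} = v_{3}  →  sig = (2;(1))
  {2,7}:  v_{2} + v_{7} = v_{6}  →  sig = (2;(1))
  {3,6}:  v_{3} + v_{6} = v_{5}  →  sig = (2;(1))
  {0,7}:  v_{0} + v_{7} = v_{5} + v_{9}  →  sig = (2;(1,1))
  {1,4}:  v_{1} + v_{4} = v_{2} + v_{3}  →  sig = (2;(1,1))
  {4,7}:  v_{4} + v_{7} = v_{5} + v_{8}  →  sig = (2;(1,1))
  {4,9}:  v_{4} + v_{9} = v_{0} + v_{8}  →  sig = (2;(1,1))
  {4,6}:  v_{4} + v_{6} = v_{2} + v_{5} + v_{8}  →  sig = (2;(1,1,1))
  {3,7}:  v_{3} + v_{7} = 2·v_{5} + v_{9}  →  sig = (2;(1,2))
  {2,5,9}:  v_{2} + v_{5} + v_{9} = 0  →  sig = (3;())
  {2,3,8}:  v_{2} + v_{3} + v_{8} = v_{4}  →  sig = (3;(1))
  {2,3,9}:  v_{2} + v_{3} + v_{9} = v_{0}  →  sig = (3;(1))
  {5,6,9}:  v_{5} + v_{6} + v_{9} = v_{7}  →  sig = (3;(1))

Sorted signature multiset PRS(X):
{ (2;()) ×2,  (2;(1)) ×3,  (2;(1,1)) ×4,  (2;(1,1,1)),  (2;(1,2)),  (3;()),  (3;(1)) ×3 }


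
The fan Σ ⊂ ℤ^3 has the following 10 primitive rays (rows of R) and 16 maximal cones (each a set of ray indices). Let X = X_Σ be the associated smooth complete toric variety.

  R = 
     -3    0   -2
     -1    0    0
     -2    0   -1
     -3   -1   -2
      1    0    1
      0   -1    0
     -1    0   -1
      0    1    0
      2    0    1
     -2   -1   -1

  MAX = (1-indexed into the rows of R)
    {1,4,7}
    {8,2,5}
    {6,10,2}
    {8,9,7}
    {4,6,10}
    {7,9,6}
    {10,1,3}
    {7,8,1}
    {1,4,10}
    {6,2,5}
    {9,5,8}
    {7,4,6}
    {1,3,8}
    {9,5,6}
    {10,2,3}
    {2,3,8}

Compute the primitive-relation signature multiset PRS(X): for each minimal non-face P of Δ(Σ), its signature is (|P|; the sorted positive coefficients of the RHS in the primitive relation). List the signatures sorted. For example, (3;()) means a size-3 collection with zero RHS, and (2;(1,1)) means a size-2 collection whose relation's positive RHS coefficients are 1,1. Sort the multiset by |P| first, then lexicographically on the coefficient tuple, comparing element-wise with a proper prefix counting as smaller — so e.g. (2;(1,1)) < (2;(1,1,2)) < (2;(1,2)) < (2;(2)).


Δ(Σ) — 10 vertices, 21 min non-faces:

  {3,9}:  v_{3} + v_{9} = 0  ⇒ sig = (2;())
  {5,7}:  v_{5} + v_{7} = 0  ⇒ sig = (2;())
  {6,8}:  v_{6} + v_{8} = 0  ⇒ sig = (2;())
  {1,5}:  v_{1} + v_{5} = v_{3}  ⇒ sig = (2;(1))
  {1,6}:  v_{1} + v_{6} = v_{4}  ⇒ sig = (2;(1))
  {1,9}:  v_{1} + v_{9} = v_{7}  ⇒ sig = (2;(1))
  {2,7}:  v_{2} + v_{7} = v_{3}  ⇒ sig = (2;(1))
  {2,9}:  v_{2} + v_{9} = v_{5}  ⇒ sig = (2;(1))
  {3,5}:  v_{3} + v_{5} = v_{2}  ⇒ sig = (2;(1))
  {3,6}:  v_{3} + v_{6} = v_{10}  ⇒ sig = (2;(1))
  {3,7}:  v_{3} + v_{7} = v_{1}  ⇒ sig = (2;(1))
  {4,5}:  v_{4} + v_{5} = v_{10}  ⇒ sig = (2;(1))
  {4,8}:  v_{4} + v_{8} = v_{1}  ⇒ sig = (2;(1))
  {7,10}:  v_{7} + v_{10} = v_{4}  ⇒ sig = (2;(1))
  {8,10}:  v_{8} + v_{10} = v_{3}  ⇒ sig = (2;(1))
  {9,10}:  v_{9} + v_{10} = v_{6}  ⇒ sig = (2;(1))
  {2,4}:  v_{2} + v_{4} = v_{3} + v_{10}  ⇒ sig = (2;(1,1))
  {3,4}:  v_{3} + v_{4} = v_{1} + v_{10}  ⇒ sig = (2;(1,1))
  {4,9}:  v_{4} + v_{9} = v_{6} + v_{7}  ⇒ sig = (2;(1,1))
  {5,10}:  v_{5} + v_{10} = v_{2} + v_{6}  ⇒ sig = (2;(1,1))
  {1,2}:  v_{1} + v_{2} = 2·v_{3}  ⇒ sig = (2;(2))

so the primitive-relation signature multiset is
{ (2;()) ×3,  (2;(1)) ×13,  (2;(1,1)) ×4,  (2;(2)) }


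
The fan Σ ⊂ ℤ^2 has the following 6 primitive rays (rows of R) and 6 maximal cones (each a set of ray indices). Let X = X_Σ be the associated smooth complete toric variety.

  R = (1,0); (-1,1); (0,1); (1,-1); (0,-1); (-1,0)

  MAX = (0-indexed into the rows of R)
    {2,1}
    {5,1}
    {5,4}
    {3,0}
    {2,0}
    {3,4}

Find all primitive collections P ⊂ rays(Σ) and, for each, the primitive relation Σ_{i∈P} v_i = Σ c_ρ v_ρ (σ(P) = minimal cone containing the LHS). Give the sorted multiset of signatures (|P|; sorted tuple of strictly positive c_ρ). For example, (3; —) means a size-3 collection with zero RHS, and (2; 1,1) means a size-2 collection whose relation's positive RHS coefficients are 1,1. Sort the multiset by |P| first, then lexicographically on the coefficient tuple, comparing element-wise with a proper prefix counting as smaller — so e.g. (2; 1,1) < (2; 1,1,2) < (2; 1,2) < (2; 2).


Σ has 9 primitive collections:

  P={0,5}:  v_{0} + v_{5} = 0  ⇒ sig = (2; —)
  P={1,3}:  v_{1} + v_{3} = 0  ⇒ sig = (2; —)
  P={2,4}:  v_{2} + v_{4} = 0  ⇒ sig = (2; —)
  P={0,1}:  v_{0} + v_{1} = v_{2}  ⇒ sig = (2; 1)
  P={0,4}:  v_{0} + v_{4} = v_{3}  ⇒ sig = (2; 1)
  P={1,4}:  v_{1} + v_{4} = v_{5}  ⇒ sig = (2; 1)
  P={2,3}:  v_{2} + v_{3} = v_{0}  ⇒ sig = (2; 1)
  P={2,5}:  v_{2} + v_{5} = v_{1}  ⇒ sig = (2; 1)
  P={3,5}:  v_{3} + v_{5} = v_{4}  ⇒ sig = (2; 1)

Signatures (|P|; sorted positive RHS coefficients), sorted:
    |P|=2: 9 collections, coeffs (), (), (), (1), (1), (1), (1), (1), (1)


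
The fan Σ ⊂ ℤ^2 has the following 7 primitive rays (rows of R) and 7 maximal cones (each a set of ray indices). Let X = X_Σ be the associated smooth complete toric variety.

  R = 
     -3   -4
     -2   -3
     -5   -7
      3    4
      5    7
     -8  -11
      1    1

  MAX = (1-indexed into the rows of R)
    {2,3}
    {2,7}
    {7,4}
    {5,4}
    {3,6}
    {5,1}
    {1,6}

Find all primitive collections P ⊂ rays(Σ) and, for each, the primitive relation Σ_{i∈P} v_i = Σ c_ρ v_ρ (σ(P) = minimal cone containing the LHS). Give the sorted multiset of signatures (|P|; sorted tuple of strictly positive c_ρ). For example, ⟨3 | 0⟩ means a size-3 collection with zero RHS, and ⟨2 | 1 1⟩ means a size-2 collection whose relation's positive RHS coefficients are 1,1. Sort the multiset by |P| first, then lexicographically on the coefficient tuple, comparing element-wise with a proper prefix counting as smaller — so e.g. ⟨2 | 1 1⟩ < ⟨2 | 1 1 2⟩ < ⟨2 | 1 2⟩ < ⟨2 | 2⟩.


|primitive collections| = 14. Relations:

  P = {1,4}:  v_{1} + v_{4} = 0  ⇒ sig = ⟨2 | 0⟩
  P = {3,5}:  v_{3} + v_{5} = 0  ⇒ sig = ⟨2 | 0⟩
  P = {1,2}:  v_{1} + v_{2} = v_{3}  ⇒ sig = ⟨2 | 1⟩
  P = {1,3}:  v_{1} + v_{3} = v_{6}  ⇒ sig = ⟨2 | 1⟩
  P = {1,7}:  v_{1} + v_{7} = v_{2}  ⇒ sig = ⟨2 | 1⟩
  P = {2,4}:  v_{2} + v_{4} = v_{7}  ⇒ sig = ⟨2 | 1⟩
  P = {2,5}:  v_{2} + v_{5} = v_{4}  ⇒ sig = ⟨2 | 1⟩
  P = {3,4}:  v_{3} + v_{4} = v_{2}  ⇒ sig = ⟨2 | 1⟩
  P = {4,6}:  v_{4} + v_{6} = v_{3}  ⇒ sig = ⟨2 | 1⟩
  P = {5,6}:  v_{5} + v_{6} = v_{1}  ⇒ sig = ⟨2 | 1⟩
  P = {6,7}:  v_{6} + v_{7} = v_{2} + v_{3}  ⇒ sig = ⟨2 | 1 1⟩
  P = {2,6}:  v_{2} + v_{6} = 2·v_{3}  ⇒ sig = ⟨2 | 2⟩
  P = {3,7}:  v_{3} + v_{7} = 2·v_{2}  ⇒ sig = ⟨2 | 2⟩
  P = {5,7}:  v_{5} + v_{7} = 2·v_{4}  ⇒ sig = ⟨2 | 2⟩

Signatures (|P|; sorted positive RHS coefficients), sorted:
{ ⟨2 | 0⟩ ×2,  ⟨2 | 1⟩ ×8,  ⟨2 | 1 1⟩,  ⟨2 | 2⟩ ×3 }


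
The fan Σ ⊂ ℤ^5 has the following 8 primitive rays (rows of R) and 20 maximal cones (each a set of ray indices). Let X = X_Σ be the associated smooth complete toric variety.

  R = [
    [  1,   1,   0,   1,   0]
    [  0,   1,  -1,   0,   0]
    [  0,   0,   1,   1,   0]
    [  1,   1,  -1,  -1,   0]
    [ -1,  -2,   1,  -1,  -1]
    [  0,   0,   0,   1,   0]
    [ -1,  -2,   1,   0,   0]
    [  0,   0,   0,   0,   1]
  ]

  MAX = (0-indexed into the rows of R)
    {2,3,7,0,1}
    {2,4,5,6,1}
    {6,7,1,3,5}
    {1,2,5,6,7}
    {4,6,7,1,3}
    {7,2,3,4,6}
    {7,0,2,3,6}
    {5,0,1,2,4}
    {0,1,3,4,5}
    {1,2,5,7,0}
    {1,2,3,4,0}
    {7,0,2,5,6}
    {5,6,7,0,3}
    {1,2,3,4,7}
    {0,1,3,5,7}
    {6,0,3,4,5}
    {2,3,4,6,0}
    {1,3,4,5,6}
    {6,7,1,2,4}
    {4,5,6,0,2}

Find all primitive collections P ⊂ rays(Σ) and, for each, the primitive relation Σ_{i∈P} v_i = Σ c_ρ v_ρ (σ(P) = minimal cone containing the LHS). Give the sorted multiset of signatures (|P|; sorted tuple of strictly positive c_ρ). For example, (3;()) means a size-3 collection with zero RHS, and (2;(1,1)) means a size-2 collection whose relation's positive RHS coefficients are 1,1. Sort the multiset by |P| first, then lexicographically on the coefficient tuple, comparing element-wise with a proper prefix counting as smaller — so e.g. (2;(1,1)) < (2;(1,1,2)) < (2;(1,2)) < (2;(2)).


5 collections generate NE(X_Σ); each relation:

  P = {0,1,6}:  v_{0} + v_{1} + v_{6} = v_{5}  so sig = (3;(1))
  P = {2,3,5}:  v_{2} + v_{3} + v_{5} = v_{0}  so sig = (3;(1))
  P = {4,5,7}:  v_{4} + v_{5} + v_{7} = v_{6}  so sig = (3;(1))
  P = {0,4,7}:  v_{0} + v_{4} + v_{7} = v_{2} + v_{3} + v_{6}  so sig = (3;(1,1,1))
  P = {1,2,3,6}:  v_{1} + v_{2} + v_{3} + v_{6} = 0  so sig = (4;())

so the primitive-relation signature multiset is
{ (3;(1)) ×3,  (3;(1,1,1)),  (4;()) }


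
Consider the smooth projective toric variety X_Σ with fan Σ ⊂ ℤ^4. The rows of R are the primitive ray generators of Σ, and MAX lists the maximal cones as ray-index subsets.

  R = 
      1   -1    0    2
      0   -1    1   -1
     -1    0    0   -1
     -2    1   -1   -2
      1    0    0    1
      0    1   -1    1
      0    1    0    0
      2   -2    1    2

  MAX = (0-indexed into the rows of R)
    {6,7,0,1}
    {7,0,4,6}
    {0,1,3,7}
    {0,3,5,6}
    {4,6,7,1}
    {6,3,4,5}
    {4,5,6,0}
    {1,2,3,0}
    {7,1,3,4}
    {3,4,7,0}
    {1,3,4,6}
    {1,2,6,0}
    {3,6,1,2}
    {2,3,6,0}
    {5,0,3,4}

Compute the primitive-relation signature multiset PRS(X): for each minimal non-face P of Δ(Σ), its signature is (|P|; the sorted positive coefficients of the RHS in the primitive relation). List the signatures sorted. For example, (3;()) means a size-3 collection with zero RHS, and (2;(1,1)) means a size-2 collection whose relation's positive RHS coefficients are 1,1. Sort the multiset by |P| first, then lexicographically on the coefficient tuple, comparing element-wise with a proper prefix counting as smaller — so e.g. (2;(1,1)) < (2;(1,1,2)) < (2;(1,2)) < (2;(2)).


The 9 primitive collections of Σ (r=8, n=4):

  {1,5}:  v_{1} + v_{5} = 0 — sig = (2;())
  {2,4}:  v_{2} + v_{4} = 0 — sig = (2;())
  {2,7}:  v_{2} + v_{7} = v_{0} + v_{1} — sig = (2;(1,1))
  {5,7}:  v_{5} + v_{7} = v_{0} + v_{4} — sig = (2;(1,1))
  {2,5}:  v_{2} + v_{5} = v_{0} + v_{3} + v_{6} — sig = (2;(1,1,1))
  {3,6,7}:  v_{3} + v_{6} + v_{7} = 0 — sig = (3;())
  {0,1,4}:  v_{0} + v_{1} + v_{4} = v_{7} — sig = (3;(1))
  {0,1,3,6}:  v_{0} + v_{1} + v_{3} + v_{6} = v_{2} — sig = (4;(1))
  {0,3,4,6}:  v_{0} + v_{3} + v_{4} + v_{6} = v_{5} — sig = (4;(1))

Hence PRS(X_Σ) =
[(2;()), (2;()), (2;(1,1)), (2;(1,1)), (2;(1,1,1)), (3;()), (3;(1)), (4;(1)), (4;(1))]


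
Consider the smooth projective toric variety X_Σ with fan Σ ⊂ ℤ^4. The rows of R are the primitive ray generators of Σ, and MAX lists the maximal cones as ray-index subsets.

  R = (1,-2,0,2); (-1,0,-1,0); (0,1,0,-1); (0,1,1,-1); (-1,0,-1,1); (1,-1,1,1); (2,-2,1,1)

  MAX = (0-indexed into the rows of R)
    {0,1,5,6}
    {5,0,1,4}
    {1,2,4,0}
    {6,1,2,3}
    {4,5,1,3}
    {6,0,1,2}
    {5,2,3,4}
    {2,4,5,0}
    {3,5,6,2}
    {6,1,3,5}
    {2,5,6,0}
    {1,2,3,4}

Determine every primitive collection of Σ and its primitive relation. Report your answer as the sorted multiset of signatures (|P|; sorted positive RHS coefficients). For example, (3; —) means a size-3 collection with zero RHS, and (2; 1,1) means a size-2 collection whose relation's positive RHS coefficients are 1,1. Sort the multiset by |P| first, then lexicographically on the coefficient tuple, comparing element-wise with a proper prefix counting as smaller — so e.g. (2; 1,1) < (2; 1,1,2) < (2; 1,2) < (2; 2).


3 minimal non-faces of Δ(Σ) (on 7 rays):

  {0,3}:  v_{0} + v_{3} = v_{5}  so sig = (2; 1)
  {4,6}:  v_{4} + v_{6} = v_{0}  so sig = (2; 1)
  {1,2,5}:  v_{1} + v_{2} + v_{5} = 0  so sig = (3; —)

so the primitive-relation signature multiset is
[(2; 1), (2; 1), (3; —)]


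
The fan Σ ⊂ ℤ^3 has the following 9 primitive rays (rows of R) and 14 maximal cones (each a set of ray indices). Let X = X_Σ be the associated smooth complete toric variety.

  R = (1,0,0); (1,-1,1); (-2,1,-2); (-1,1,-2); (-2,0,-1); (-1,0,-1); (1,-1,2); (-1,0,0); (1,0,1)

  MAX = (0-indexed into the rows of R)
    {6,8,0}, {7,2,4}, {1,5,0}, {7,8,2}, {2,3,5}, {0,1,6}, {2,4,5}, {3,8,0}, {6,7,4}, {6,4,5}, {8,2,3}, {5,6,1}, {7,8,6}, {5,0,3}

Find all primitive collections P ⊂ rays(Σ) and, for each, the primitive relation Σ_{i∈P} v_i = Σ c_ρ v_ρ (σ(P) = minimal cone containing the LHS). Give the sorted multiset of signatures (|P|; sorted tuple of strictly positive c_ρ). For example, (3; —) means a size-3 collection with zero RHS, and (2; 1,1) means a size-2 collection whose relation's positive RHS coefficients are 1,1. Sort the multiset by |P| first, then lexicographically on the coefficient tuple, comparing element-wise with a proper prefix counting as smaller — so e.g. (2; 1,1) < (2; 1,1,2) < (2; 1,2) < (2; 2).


16 collections generate NE(X_Σ); each relation:

  • {0,7}:  v_{0} + v_{7} = 0  →  sig = (2; —)
  • {3,6}:  v_{3} + v_{6} = 0  →  sig = (2; —)
  • {5,8}:  v_{5} + v_{8} = 0  →  sig = (2; —)
  • {0,2}:  v_{0} + v_{2} = v_{3}  →  sig = (2; 1)
  • {0,4}:  v_{0} + v_{4} = v_{5}  →  sig = (2; 1)
  • {1,2}:  v_{1} + v_{2} = v_{5}  →  sig = (2; 1)
  • {2,6}:  v_{2} + v_{6} = v_{7}  →  sig = (2; 1)
  • {3,7}:  v_{3} + v_{7} = v_{2}  →  sig = (2; 1)
  • {4,8}:  v_{4} + v_{8} = v_{7}  →  sig = (2; 1)
  • {5,7}:  v_{5} + v_{7} = v_{4}  →  sig = (2; 1)
  • {1,3}:  v_{1} + v_{3} = v_{0} + v_{5}  →  sig = (2; 1,1)
  • {1,7}:  v_{1} + v_{7} = v_{5} + v_{6}  →  sig = (2; 1,1)
  • {1,8}:  v_{1} + v_{8} = v_{0} + v_{6}  →  sig = (2; 1,1)
  • {3,4}:  v_{3} + v_{4} = v_{2} + v_{5}  →  sig = (2; 1,1)
  • {1,4}:  v_{1} + v_{4} = 2·v_{5} + v_{6}  →  sig = (2; 1,2)
  • {0,5,6}:  v_{0} + v_{5} + v_{6} = v_{1}  →  sig = (3; 1)

Sorted signature multiset PRS(X):
    (2; —)
    (2; —)
    (2; —)
    (2; 1)
    (2; 1)
    (2; 1)
    (2; 1)
    (2; 1)
    (2; 1)
    (2; 1)
    (2; 1,1)
    (2; 1,1)
    (2; 1,1)
    (2; 1,1)
    (2; 1,2)
    (3; 1)


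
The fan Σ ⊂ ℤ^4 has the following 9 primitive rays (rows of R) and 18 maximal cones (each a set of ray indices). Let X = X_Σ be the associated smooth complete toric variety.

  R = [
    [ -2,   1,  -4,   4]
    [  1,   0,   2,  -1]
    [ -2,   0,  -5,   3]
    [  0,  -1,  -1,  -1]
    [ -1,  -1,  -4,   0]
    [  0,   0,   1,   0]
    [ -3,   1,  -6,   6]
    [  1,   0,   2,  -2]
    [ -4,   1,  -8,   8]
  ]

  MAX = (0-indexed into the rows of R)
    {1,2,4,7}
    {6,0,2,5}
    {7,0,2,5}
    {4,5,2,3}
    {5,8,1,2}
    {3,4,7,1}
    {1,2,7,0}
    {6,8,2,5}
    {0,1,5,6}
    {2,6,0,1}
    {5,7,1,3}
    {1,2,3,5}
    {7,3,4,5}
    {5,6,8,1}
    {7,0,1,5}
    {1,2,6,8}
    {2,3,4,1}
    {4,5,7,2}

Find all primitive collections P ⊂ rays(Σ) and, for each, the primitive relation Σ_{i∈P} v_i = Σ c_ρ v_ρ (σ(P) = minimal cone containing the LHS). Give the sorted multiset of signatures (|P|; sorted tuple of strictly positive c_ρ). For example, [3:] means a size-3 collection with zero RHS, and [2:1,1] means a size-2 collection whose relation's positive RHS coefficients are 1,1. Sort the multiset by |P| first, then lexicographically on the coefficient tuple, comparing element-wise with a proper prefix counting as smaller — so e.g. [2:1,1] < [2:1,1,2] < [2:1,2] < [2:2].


|primitive collections| = 14. Relations:

  • {0,3}:  v_{0} + v_{3} = v_{2}  ⇒ sig = [2:1]
  • {6,7}:  v_{6} + v_{7} = v_{0}  ⇒ sig = [2:1]
  • {7,8}:  v_{7} + v_{8} = v_{6}  ⇒ sig = [2:1]
  • {3,6}:  v_{3} + v_{6} = v_{1} + 2·v_{2} + v_{5}  ⇒ sig = [2:1,1,2]
  • {4,8}:  v_{4} + v_{8} = v_{1} + 3·v_{2} + v_{5}  ⇒ sig = [2:1,1,3]
  • {0,4}:  v_{0} + v_{4} = 2·v_{2} + v_{7}  ⇒ sig = [2:1,2]
  • {0,8}:  v_{0} + v_{8} = 2·v_{6}  ⇒ sig = [2:2]
  • {4,6}:  v_{4} + v_{6} = 2·v_{2}  ⇒ sig = [2:2]
  • {3,8}:  v_{3} + v_{8} = 2·v_{1} + 3·v_{2} + 2·v_{5}  ⇒ sig = [2:2,2,3]
  • {1,4,5}:  v_{1} + v_{4} + v_{5} = v_{3}  ⇒ sig = [3:1]
  • {2,3,7}:  v_{2} + v_{3} + v_{7} = v_{4}  ⇒ sig = [3:1]
  • {1,2,5,7}:  v_{1} + v_{2} + v_{5} + v_{7} = 0  ⇒ sig = [4:]
  • {0,1,2,5}:  v_{0} + v_{1} + v_{2} + v_{5} = v_{6}  ⇒ sig = [4:1]
  • {1,2,5,6}:  v_{1} + v_{2} + v_{5} + v_{6} = v_{8}  ⇒ sig = [4:1]

Hence PRS(X_Σ) =
    |P|=2: 9 collections, coeffs (1), (1), (1), (1,1,2), (1,1,3), (1,2), (2), (2), (2,2,3)
    |P|=3: 2 collections, coeffs (1), (1)
    |P|=4: 3 collections, coeffs (), (1), (1)


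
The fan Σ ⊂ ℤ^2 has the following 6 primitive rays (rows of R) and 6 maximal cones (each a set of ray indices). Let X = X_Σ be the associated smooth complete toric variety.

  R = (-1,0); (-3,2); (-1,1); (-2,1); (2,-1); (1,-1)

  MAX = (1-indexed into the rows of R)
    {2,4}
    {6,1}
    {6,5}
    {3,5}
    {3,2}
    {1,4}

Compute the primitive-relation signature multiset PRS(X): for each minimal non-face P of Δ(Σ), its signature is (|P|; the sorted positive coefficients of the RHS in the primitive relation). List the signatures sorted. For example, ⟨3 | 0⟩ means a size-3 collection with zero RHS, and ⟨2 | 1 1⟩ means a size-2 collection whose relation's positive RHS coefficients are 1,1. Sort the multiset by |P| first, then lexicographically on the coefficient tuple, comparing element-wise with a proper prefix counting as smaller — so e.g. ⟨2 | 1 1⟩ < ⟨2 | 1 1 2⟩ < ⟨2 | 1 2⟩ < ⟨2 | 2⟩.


Σ has 9 primitive collections:

  {3,6}:  v_{3} + v_{6} = 0  ⇒ sig = ⟨2 | 0⟩
  {4,5}:  v_{4} + v_{5} = 0  ⇒ sig = ⟨2 | 0⟩
  {1,3}:  v_{1} + v_{3} = v_{4}  ⇒ sig = ⟨2 | 1⟩
  {1,5}:  v_{1} + v_{5} = v_{6}  ⇒ sig = ⟨2 | 1⟩
  {2,5}:  v_{2} + v_{5} = v_{3}  ⇒ sig = ⟨2 | 1⟩
  {2,6}:  v_{2} + v_{6} = v_{4}  ⇒ sig = ⟨2 | 1⟩
  {3,4}:  v_{3} + v_{4} = v_{2}  ⇒ sig = ⟨2 | 1⟩
  {4,6}:  v_{4} + v_{6} = v_{1}  ⇒ sig = ⟨2 | 1⟩
  {1,2}:  v_{1} + v_{2} = 2·v_{4}  ⇒ sig = ⟨2 | 2⟩

so the primitive-relation signature multiset is
[⟨2 | 0⟩, ⟨2 | 0⟩, ⟨2 | 1⟩, ⟨2 | 1⟩, ⟨2 | 1⟩, ⟨2 | 1⟩, ⟨2 | 1⟩, ⟨2 | 1⟩, ⟨2 | 2⟩]
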